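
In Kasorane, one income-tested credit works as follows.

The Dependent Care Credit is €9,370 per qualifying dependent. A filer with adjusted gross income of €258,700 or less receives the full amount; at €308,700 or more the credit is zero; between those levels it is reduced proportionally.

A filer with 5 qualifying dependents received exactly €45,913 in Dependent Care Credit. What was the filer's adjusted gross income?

€259,700

Full credit = 5 × €9,370 = €46,850.
€45,913 is 45,913/46,850 of the full €46,850, so 937/46,850 of the €50,000 range has been used: income = €258,700 + €50,000 × 937/46,850 = €259,700.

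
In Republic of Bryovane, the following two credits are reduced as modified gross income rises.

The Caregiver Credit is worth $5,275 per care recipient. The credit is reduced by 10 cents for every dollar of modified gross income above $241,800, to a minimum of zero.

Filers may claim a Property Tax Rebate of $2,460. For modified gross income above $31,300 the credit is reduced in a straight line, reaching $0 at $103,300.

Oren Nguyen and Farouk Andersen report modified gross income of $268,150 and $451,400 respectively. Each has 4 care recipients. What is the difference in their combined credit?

Oren ($268,150): Caregiver Credit: base = 4 × $5,275 = $21,100. 10% of the $26,350 excess over $241,800 is $2,635; credit = $21,100 − $2,635 = $18,465. Property Tax Rebate: $268,150 is at or above $103,300, so the credit is $0. total $18,465 + $0 = $18,465
Farouk ($451,400): Caregiver Credit: base = 4 × $5,275 = $21,100. 10% of the $209,600 excess over $241,800 is $20,960; credit = $21,100 − $20,960 = $140. Property Tax Rebate: $451,400 is at or above $103,300, so the credit is $0. total $140 + $0 = $140
Difference: |$18,465 − $140| = $18,325.

$18,325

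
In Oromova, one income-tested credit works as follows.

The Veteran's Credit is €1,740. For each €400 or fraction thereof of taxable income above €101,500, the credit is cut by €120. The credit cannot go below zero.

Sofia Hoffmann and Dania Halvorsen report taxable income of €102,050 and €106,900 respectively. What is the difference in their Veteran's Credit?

€1,440

Sofia (€102,050): Veteran's Credit: income exceeds €101,500 by €550, which is 2 full-or-partial €400 increments; reduction = 2 × €120 = €240, leaving €1,500.
Dania (€106,900): Veteran's Credit: income exceeds €101,500 by €5,400, which is 14 full-or-partial €400 increments; reduction = 14 × €120 = €1,680, leaving €60.
Difference: |€1,500 − €60| = €1,440.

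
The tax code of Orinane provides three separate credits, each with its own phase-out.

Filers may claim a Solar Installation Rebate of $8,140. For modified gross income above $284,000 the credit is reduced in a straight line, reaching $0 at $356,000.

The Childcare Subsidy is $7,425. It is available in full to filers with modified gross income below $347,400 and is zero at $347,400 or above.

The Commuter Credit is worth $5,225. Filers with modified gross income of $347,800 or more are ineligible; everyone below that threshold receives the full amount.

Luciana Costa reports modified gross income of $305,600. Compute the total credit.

$18,348

Solar Installation Rebate: $305,600 is $21,600 into a $72,000 phase-out range, leaving 50,400/72,000 of the credit: $8,140 × 50,400/72,000 = $5,698.
Childcare Subsidy: $305,600 is below the $347,400 cutoff, so the full $7,425 applies.
Commuter Credit: $305,600 is below the $347,800 cutoff, so the full $5,225 applies.
Total: $5,698 + $7,425 + $5,225 = $18,348.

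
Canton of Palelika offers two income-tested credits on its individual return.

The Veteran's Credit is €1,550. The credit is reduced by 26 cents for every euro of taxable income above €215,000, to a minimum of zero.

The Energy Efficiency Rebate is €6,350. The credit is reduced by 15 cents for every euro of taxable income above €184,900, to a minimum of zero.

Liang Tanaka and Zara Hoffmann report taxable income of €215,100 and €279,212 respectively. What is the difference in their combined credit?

€3,344

Liang (€215,100): Veteran's Credit: 26% of the €100 excess over €215,000 is €26; credit = €1,550 − €26 = €1,524. Energy Efficiency Rebate: 15% of the €30,200 excess over €184,900 is €4,530; credit = €6,350 − €4,530 = €1,820. total €1,524 + €1,820 = €3,344
Zara (€279,212): Veteran's Credit: 26% of the €64,212 excess over €215,000 is €16,695.12 ≥ base, so the credit is €0. Energy Efficiency Rebate: 15% of the €94,312 excess over €184,900 is €14,146.80 ≥ base, so the credit is €0. total €0 + €0 = €0
Difference: |€3,344 − €0| = €3,344.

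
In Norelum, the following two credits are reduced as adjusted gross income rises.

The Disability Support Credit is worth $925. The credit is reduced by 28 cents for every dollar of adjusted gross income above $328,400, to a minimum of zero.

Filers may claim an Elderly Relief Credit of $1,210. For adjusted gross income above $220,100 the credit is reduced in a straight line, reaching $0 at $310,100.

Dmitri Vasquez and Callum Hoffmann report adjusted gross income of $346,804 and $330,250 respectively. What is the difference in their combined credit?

$407

Dmitri ($346,804): Disability Support Credit: 28% of the $18,404 excess over $328,400 is $5,153.12 ≥ base, so the credit is $0. Elderly Relief Credit: $346,804 is at or above $310,100, so the credit is $0. total $0 + $0 = $0
Callum ($330,250): Disability Support Credit: 28% of the $1,850 excess over $328,400 is $518; credit = $925 − $518 = $407. Elderly Relief Credit: $330,250 is at or above $310,100, so the credit is $0. total $407 + $0 = $407
Difference: |$0 − $407| = $407.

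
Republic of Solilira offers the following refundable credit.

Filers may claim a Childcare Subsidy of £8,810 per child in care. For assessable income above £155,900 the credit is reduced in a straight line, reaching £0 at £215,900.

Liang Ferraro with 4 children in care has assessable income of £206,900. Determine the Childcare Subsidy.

£5,286

Childcare Subsidy: base = 4 × £8,810 = £35,240. £206,900 is £51,000 into a £60,000 phase-out range, leaving 9,000/60,000 of the credit: £35,240 × 9,000/60,000 = £5,286.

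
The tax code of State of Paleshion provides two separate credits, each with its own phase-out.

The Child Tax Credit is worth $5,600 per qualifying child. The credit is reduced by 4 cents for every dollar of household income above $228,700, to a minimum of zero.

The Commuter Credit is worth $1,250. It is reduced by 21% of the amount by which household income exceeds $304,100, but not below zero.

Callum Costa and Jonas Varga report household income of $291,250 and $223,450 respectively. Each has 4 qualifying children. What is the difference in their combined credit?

$2,502

Callum ($291,250): Child Tax Credit: base = 4 × $5,600 = $22,400. 4% of the $62,550 excess over $228,700 is $2,502; credit = $22,400 − $2,502 = $19,898. Commuter Credit: $291,250 is at or below the $304,100 threshold, so the full $1,250 applies. total $19,898 + $1,250 = $21,148
Jonas ($223,450): Child Tax Credit: base = 4 × $5,600 = $22,400. $223,450 is at or below the $228,700 threshold, so the full $22,400 applies. Commuter Credit: $223,450 is at or below the $304,100 threshold, so the full $1,250 applies. total $22,400 + $1,250 = $23,650
Difference: |$21,148 − $23,650| = $2,502.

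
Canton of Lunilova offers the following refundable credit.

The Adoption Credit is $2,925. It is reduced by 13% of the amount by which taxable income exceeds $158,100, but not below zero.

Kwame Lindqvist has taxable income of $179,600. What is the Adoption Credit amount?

$130

Adoption Credit: 13% of the $21,500 excess over $158,100 is $2,795; credit = $2,925 − $2,795 = $130.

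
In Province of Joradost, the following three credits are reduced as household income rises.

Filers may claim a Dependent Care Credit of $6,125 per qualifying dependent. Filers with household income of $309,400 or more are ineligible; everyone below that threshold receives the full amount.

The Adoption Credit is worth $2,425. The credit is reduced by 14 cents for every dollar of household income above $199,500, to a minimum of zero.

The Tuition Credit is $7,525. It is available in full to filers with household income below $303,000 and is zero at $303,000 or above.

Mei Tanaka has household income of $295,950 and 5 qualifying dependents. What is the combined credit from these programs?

Dependent Care Credit: base = 5 × $6,125 = $30,625. $295,950 is below the $309,400 cutoff, so the full $30,625 applies.
Adoption Credit: 14% of the $96,450 excess over $199,500 is $13,503 ≥ base, so the credit is $0.
Tuition Credit: $295,950 is below the $303,000 cutoff, so the full $7,525 applies.
Total: $30,625 + $0 + $7,525 = $38,150.

$38,150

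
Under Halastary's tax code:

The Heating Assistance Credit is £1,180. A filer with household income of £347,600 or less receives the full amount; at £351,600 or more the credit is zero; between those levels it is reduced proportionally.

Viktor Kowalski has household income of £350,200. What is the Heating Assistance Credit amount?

£413

Heating Assistance Credit: £350,200 is £2,600 into a £4,000 phase-out range, leaving 1,400/4,000 of the credit: £1,180 × 1,400/4,000 = £413.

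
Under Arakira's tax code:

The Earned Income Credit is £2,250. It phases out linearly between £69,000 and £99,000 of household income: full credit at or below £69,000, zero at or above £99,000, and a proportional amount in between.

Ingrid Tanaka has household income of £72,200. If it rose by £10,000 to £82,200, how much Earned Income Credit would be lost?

£750

At £72,200 — £72,200 is £3,200 into a £30,000 phase-out range, leaving 26,800/30,000 of the credit: £2,250 × 26,800/30,000 = £2,010.
At £82,200 — £82,200 is £13,200 into a £30,000 phase-out range, leaving 16,800/30,000 of the credit: £2,250 × 16,800/30,000 = £1,260.
Lost: £2,010 − £1,260 = £750.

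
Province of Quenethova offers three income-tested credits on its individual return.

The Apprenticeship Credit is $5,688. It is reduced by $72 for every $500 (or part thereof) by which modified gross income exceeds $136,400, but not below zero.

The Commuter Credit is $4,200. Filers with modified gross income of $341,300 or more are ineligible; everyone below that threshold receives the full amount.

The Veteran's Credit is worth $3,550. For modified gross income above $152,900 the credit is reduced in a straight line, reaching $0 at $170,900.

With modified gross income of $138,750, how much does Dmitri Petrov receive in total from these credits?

$13,078

Apprenticeship Credit: income exceeds $136,400 by $2,350, which is 5 full-or-partial $500 increments; reduction = 5 × $72 = $360, leaving $5,328.
Commuter Credit: $138,750 is below the $341,300 cutoff, so the full $4,200 applies.
Veteran's Credit: $138,750 is at or below the $152,900 threshold, so the full $3,550 applies.
Total: $5,328 + $4,200 + $3,550 = $13,078.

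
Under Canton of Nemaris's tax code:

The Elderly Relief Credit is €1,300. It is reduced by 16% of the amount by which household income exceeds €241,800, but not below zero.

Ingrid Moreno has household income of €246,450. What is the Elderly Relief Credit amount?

€556

Elderly Relief Credit: 16% of the €4,650 excess over €241,800 is €744; credit = €1,300 − €744 = €556.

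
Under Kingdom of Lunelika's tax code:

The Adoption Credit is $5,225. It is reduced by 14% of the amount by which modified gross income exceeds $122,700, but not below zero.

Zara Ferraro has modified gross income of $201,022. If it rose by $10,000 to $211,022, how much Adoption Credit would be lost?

At $201,022 — 14% of the $78,322 excess over $122,700 is $10,965.08 ≥ base, so the credit is $0.
At $211,022 — 14% of the $88,322 excess over $122,700 is $12,365.08 ≥ base, so the credit is $0.
Lost: $0 − $0 = $0.

$0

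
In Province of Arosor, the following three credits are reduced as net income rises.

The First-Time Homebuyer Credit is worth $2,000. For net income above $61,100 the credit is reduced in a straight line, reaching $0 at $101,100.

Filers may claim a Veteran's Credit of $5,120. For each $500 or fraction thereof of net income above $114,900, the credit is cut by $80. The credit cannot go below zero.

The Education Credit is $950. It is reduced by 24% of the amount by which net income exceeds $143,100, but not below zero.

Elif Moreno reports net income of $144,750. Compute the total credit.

First-Time Homebuyer Credit: $144,750 is at or above $101,100, so the credit is $0.
Veteran's Credit: income exceeds $114,900 by $29,850, which is 60 full-or-partial $500 increments; reduction = 60 × $80 = $4,800, leaving $320.
Education Credit: 24% of the $1,650 excess over $143,100 is $396; credit = $950 − $396 = $554.
Total: $0 + $320 + $554 = $874.

$874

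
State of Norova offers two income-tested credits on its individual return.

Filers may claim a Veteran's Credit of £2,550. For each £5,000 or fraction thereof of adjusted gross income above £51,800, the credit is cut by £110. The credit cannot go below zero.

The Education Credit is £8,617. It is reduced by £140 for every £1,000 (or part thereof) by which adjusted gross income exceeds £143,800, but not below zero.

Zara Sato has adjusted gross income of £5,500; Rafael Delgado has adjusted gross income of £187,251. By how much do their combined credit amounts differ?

£8,710

Zara (£5,500): Veteran's Credit: £5,500 is at or below the £51,800 threshold, so the full £2,550 applies. Education Credit: £5,500 is at or below the £143,800 threshold, so the full £8,617 applies. total £2,550 + £8,617 = £11,167
Rafael (£187,251): Veteran's Credit: income exceeds £51,800 by £135,451 → 28 increments × £110 = £3,080 ≥ base, so the credit is £0. Education Credit: income exceeds £143,800 by £43,451, which is 44 full-or-partial £1,000 increments; reduction = 44 × £140 = £6,160, leaving £2,457. total £0 + £2,457 = £2,457
Difference: |£11,167 − £2,457| = £8,710.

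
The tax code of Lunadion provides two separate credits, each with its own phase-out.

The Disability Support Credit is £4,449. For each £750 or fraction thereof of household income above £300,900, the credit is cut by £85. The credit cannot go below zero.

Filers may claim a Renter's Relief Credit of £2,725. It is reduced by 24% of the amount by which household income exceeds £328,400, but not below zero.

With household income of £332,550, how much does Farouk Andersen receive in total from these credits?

Disability Support Credit: income exceeds £300,900 by £31,650, which is 43 full-or-partial £750 increments; reduction = 43 × £85 = £3,655, leaving £794.
Renter's Relief Credit: 24% of the £4,150 excess over £328,400 is £996; credit = £2,725 − £996 = £1,729.
Total: £794 + £1,729 = £2,523.

£2,523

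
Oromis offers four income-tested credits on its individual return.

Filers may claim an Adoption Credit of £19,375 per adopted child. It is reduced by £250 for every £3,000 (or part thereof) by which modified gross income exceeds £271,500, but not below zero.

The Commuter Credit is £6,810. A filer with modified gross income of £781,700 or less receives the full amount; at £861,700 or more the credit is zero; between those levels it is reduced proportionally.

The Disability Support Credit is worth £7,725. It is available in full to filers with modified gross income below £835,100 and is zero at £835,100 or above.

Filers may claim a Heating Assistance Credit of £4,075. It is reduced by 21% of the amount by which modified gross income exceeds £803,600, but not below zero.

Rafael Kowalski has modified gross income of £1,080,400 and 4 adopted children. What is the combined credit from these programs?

Adoption Credit: base = 4 × £19,375 = £77,500. income exceeds £271,500 by £808,900, which is 270 full-or-partial £3,000 increments; reduction = 270 × £250 = £67,500, leaving £10,000.
Commuter Credit: £1,080,400 is at or above £861,700, so the credit is £0.
Disability Support Credit: £1,080,400 meets or exceeds the £835,100 cutoff, so the credit is £0.
Heating Assistance Credit: 21% of the £276,800 excess over £803,600 is £58,128 ≥ base, so the credit is £0.
Total: £10,000 + £0 + £0 + £0 = £10,000.

£10,000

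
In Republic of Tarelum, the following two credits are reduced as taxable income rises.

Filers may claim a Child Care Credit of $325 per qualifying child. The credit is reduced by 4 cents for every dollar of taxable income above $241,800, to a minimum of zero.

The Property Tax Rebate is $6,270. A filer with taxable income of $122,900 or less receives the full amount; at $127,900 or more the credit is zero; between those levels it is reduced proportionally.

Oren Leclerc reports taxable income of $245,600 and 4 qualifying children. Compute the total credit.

Child Care Credit: base = 4 × $325 = $1,300. 4% of the $3,800 excess over $241,800 is $152; credit = $1,300 − $152 = $1,148.
Property Tax Rebate: $245,600 is at or above $127,900, so the credit is $0.
Total: $1,148 + $0 = $1,148.

$1,148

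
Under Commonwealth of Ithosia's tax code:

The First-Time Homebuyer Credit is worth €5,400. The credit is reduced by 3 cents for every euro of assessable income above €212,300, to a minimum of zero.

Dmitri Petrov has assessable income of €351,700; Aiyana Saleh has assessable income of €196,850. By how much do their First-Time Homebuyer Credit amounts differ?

Dmitri (€351,700): First-Time Homebuyer Credit: 3% of the €139,400 excess over €212,300 is €4,182; credit = €5,400 − €4,182 = €1,218.
Aiyana (€196,850): First-Time Homebuyer Credit: €196,850 is at or below the €212,300 threshold, so the full €5,400 applies.
Difference: |€1,218 − €5,400| = €4,182.

€4,182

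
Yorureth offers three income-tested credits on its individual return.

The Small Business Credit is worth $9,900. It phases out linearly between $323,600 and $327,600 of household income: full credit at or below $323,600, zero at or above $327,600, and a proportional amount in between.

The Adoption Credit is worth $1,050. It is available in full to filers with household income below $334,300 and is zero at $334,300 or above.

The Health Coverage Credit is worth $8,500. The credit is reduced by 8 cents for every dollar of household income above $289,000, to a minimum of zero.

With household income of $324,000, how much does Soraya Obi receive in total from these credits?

$15,660

Small Business Credit: $324,000 is $400 into a $4,000 phase-out range, leaving 3,600/4,000 of the credit: $9,900 × 3,600/4,000 = $8,910.
Adoption Credit: $324,000 is below the $334,300 cutoff, so the full $1,050 applies.
Health Coverage Credit: 8% of the $35,000 excess over $289,000 is $2,800; credit = $8,500 − $2,800 = $5,700.
Total: $8,910 + $1,050 + $5,700 = $15,660.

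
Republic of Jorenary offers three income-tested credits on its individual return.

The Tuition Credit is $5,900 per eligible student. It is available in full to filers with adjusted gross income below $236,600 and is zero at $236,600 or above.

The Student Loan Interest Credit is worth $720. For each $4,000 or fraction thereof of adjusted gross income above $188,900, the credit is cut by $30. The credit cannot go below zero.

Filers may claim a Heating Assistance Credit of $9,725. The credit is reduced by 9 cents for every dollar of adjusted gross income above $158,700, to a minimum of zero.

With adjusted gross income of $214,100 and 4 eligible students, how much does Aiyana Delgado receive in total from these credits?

$28,849

Tuition Credit: base = 4 × $5,900 = $23,600. $214,100 is below the $236,600 cutoff, so the full $23,600 applies.
Student Loan Interest Credit: income exceeds $188,900 by $25,200, which is 7 full-or-partial $4,000 increments; reduction = 7 × $30 = $210, leaving $510.
Heating Assistance Credit: 9% of the $55,400 excess over $158,700 is $4,986; credit = $9,725 − $4,986 = $4,739.
Total: $23,600 + $510 + $4,739 = $28,849.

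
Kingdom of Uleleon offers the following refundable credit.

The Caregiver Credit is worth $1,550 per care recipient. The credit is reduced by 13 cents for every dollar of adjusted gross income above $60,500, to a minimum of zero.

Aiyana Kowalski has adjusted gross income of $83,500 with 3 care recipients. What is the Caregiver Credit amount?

$1,660

Caregiver Credit: base = 3 × $1,550 = $4,650. 13% of the $23,000 excess over $60,500 is $2,990; credit = $4,650 − $2,990 = $1,660.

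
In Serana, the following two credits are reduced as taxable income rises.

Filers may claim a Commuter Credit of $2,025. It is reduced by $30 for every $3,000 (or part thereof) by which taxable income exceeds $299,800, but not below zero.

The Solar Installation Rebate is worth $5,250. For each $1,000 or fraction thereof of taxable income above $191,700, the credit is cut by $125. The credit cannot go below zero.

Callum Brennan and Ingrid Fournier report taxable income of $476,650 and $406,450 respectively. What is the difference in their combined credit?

$690

Callum ($476,650): Commuter Credit: income exceeds $299,800 by $176,850, which is 59 full-or-partial $3,000 increments; reduction = 59 × $30 = $1,770, leaving $255. Solar Installation Rebate: income exceeds $191,700 by $284,950 → 285 increments × $125 = $35,625 ≥ base, so the credit is $0. total $255 + $0 = $255
Ingrid ($406,450): Commuter Credit: income exceeds $299,800 by $106,650, which is 36 full-or-partial $3,000 increments; reduction = 36 × $30 = $1,080, leaving $945. Solar Installation Rebate: income exceeds $191,700 by $214,750 → 215 increments × $125 = $26,875 ≥ base, so the credit is $0. total $945 + $0 = $945
Difference: |$255 − $945| = $690.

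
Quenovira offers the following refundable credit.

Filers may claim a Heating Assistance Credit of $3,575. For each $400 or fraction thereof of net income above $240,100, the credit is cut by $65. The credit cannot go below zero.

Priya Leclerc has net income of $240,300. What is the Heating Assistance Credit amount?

Heating Assistance Credit: income exceeds $240,100 by $200, which is 1 full-or-partial $400 increment; reduction = 1 × $65 = $65, leaving $3,510.

$3,510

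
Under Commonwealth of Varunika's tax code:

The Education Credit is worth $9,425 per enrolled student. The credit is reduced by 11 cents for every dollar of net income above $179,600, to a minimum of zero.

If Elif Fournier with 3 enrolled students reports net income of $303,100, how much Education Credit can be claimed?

Education Credit: base = 3 × $9,425 = $28,275. 11% of the $123,500 excess over $179,600 is $13,585; credit = $28,275 − $13,585 = $14,690.

$14,690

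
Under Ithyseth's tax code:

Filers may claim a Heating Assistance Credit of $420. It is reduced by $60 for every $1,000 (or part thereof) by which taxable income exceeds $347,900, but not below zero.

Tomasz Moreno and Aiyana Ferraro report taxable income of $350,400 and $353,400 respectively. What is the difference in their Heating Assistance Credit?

$180

Tomasz ($350,400): Heating Assistance Credit: income exceeds $347,900 by $2,500, which is 3 full-or-partial $1,000 increments; reduction = 3 × $60 = $180, leaving $240.
Aiyana ($353,400): Heating Assistance Credit: income exceeds $347,900 by $5,500, which is 6 full-or-partial $1,000 increments; reduction = 6 × $60 = $360, leaving $60.
Difference: |$240 − $60| = $180.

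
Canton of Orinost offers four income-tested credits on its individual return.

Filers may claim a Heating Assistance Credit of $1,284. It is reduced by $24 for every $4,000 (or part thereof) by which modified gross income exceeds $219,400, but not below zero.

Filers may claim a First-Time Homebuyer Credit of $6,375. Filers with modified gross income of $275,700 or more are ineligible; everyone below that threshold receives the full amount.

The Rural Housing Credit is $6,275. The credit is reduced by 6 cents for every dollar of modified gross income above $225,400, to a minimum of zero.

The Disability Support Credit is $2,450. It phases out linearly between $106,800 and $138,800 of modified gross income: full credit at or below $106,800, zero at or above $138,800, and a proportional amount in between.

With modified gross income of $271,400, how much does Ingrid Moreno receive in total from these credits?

Heating Assistance Credit: income exceeds $219,400 by $52,000, which is 13 full-or-partial $4,000 increments; reduction = 13 × $24 = $312, leaving $972.
First-Time Homebuyer Credit: $271,400 is below the $275,700 cutoff, so the full $6,375 applies.
Rural Housing Credit: 6% of the $46,000 excess over $225,400 is $2,760; credit = $6,275 − $2,760 = $3,515.
Disability Support Credit: $271,400 is at or above $138,800, so the credit is $0.
Total: $972 + $6,375 + $3,515 + $0 = $10,862.

$10,862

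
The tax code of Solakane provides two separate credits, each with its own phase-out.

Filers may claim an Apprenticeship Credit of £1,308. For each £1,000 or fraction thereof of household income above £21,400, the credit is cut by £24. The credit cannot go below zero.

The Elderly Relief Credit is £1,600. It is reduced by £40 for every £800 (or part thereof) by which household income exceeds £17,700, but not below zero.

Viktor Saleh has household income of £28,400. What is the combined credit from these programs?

£2,180

Apprenticeship Credit: income exceeds £21,400 by £7,000, which is 7 full-or-partial £1,000 increments; reduction = 7 × £24 = £168, leaving £1,140.
Elderly Relief Credit: income exceeds £17,700 by £10,700, which is 14 full-or-partial £800 increments; reduction = 14 × £40 = £560, leaving £1,040.
Total: £1,140 + £1,040 = £2,180.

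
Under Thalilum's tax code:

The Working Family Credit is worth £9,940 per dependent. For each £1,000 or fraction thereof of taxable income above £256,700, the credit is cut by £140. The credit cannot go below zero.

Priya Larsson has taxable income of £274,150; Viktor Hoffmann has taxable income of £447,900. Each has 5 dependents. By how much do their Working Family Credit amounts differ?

£24,360

Priya (£274,150): Working Family Credit: base = 5 × £9,940 = £49,700. income exceeds £256,700 by £17,450, which is 18 full-or-partial £1,000 increments; reduction = 18 × £140 = £2,520, leaving £47,180.
Viktor (£447,900): Working Family Credit: base = 5 × £9,940 = £49,700. income exceeds £256,700 by £191,200, which is 192 full-or-partial £1,000 increments; reduction = 192 × £140 = £26,880, leaving £22,820.
Difference: |£47,180 − £22,820| = £24,360.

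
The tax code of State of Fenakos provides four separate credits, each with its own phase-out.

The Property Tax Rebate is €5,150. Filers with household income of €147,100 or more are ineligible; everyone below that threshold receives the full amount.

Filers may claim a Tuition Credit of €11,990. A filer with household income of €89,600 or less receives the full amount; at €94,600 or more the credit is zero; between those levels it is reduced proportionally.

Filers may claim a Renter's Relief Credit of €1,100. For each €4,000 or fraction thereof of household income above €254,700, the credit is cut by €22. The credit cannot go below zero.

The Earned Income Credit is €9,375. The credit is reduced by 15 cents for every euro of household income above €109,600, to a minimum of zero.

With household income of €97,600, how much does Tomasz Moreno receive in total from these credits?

€15,625

Property Tax Rebate: €97,600 is below the €147,100 cutoff, so the full €5,150 applies.
Tuition Credit: €97,600 is at or above €94,600, so the credit is €0.
Renter's Relief Credit: €97,600 is at or below the €254,700 threshold, so the full €1,100 applies.
Earned Income Credit: €97,600 is at or below the €109,600 threshold, so the full €9,375 applies.
Total: €5,150 + €0 + €1,100 + €9,375 = €15,625.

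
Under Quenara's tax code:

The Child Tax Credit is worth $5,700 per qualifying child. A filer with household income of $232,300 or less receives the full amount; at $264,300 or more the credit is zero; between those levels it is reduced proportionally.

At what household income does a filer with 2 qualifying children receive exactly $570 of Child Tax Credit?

$262,700

Full credit = 2 × $5,700 = $11,400.
$570 is 570/11,400 of the full $11,400, so 10,830/11,400 of the $32,000 range has been used: income = $232,300 + $32,000 × 10,830/11,400 = $262,700.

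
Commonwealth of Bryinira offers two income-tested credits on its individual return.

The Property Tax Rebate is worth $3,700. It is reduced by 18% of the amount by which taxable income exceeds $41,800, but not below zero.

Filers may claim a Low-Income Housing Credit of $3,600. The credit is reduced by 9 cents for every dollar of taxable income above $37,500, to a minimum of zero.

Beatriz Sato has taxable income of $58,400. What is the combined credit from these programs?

$2,431

Property Tax Rebate: 18% of the $16,600 excess over $41,800 is $2,988; credit = $3,700 − $2,988 = $712.
Low-Income Housing Credit: 9% of the $20,900 excess over $37,500 is $1,881; credit = $3,600 − $1,881 = $1,719.
Total: $712 + $1,719 = $2,431.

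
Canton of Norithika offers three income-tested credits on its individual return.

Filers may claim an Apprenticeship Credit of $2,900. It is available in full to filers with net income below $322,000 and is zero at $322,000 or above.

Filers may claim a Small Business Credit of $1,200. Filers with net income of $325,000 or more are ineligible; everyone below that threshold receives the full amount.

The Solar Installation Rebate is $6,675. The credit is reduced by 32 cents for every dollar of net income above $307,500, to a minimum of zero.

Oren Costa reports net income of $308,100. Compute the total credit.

Apprenticeship Credit: $308,100 is below the $322,000 cutoff, so the full $2,900 applies.
Small Business Credit: $308,100 is below the $325,000 cutoff, so the full $1,200 applies.
Solar Installation Rebate: 32% of the $600 excess over $307,500 is $192; credit = $6,675 − $192 = $6,483.
Total: $2,900 + $1,200 + $6,483 = $10,583.

$10,583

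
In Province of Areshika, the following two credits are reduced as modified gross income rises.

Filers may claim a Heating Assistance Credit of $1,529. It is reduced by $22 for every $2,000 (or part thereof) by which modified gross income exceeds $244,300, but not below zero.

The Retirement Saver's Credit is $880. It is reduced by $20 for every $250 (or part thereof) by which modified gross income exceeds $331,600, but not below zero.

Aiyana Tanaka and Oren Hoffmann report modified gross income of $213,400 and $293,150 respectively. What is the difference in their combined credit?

Aiyana ($213,400): Heating Assistance Credit: $213,400 is at or below the $244,300 threshold, so the full $1,529 applies. Retirement Saver's Credit: $213,400 is at or below the $331,600 threshold, so the full $880 applies. total $1,529 + $880 = $2,409
Oren ($293,150): Heating Assistance Credit: income exceeds $244,300 by $48,850, which is 25 full-or-partial $2,000 increments; reduction = 25 × $22 = $550, leaving $979. Retirement Saver's Credit: $293,150 is at or below the $331,600 threshold, so the full $880 applies. total $979 + $880 = $1,859
Difference: |$2,409 − $1,859| = $550.

$550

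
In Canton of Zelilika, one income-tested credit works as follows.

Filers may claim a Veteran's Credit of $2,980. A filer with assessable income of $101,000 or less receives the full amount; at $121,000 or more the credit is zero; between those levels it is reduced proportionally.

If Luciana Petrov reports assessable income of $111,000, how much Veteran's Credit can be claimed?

$1,490

Veteran's Credit: $111,000 is $10,000 into a $20,000 phase-out range, leaving 10,000/20,000 of the credit: $2,980 × 10,000/20,000 = $1,490.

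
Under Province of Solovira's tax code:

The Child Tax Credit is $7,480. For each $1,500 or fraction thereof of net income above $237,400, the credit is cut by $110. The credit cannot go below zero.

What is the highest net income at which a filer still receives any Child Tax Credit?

$337,900

After 67 increments the reduction is 67 × $110 = $7,370, leaving $110; one more increment wipes it out. Increment 67 ends at excess 67 × $1,500 = $100,500, so the highest qualifying income is $237,400 + $100,500 = $337,900.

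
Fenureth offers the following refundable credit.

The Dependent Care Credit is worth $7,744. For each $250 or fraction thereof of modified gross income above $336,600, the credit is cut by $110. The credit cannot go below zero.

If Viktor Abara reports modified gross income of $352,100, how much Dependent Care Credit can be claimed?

Dependent Care Credit: income exceeds $336,600 by $15,500, which is 62 full-or-partial $250 increments; reduction = 62 × $110 = $6,820, leaving $924.

$924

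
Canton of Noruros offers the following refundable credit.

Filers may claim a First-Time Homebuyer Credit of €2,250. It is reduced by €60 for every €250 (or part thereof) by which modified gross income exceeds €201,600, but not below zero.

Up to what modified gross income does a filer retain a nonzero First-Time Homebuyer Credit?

After 37 increments the reduction is 37 × €60 = €2,220, leaving €30; one more increment wipes it out. Increment 37 ends at excess 37 × €250 = €9,250, so the highest qualifying income is €201,600 + €9,250 = €210,850.

€210,850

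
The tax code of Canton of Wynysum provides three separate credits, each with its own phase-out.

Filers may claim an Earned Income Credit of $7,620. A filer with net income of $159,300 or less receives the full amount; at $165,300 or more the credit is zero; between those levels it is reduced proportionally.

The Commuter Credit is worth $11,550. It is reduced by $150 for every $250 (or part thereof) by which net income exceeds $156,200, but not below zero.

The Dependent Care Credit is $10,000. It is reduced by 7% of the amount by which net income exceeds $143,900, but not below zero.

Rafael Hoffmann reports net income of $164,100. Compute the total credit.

Earned Income Credit: $164,100 is $4,800 into a $6,000 phase-out range, leaving 1,200/6,000 of the credit: $7,620 × 1,200/6,000 = $1,524.
Commuter Credit: income exceeds $156,200 by $7,900, which is 32 full-or-partial $250 increments; reduction = 32 × $150 = $4,800, leaving $6,750.
Dependent Care Credit: 7% of the $20,200 excess over $143,900 is $1,414; credit = $10,000 − $1,414 = $8,586.
Total: $1,524 + $6,750 + $8,586 = $16,860.

$16,860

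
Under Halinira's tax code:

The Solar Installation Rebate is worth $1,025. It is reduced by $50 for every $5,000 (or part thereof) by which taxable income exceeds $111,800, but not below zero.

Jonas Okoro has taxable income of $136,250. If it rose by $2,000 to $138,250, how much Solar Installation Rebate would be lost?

At $136,250 — income exceeds $111,800 by $24,450, which is 5 full-or-partial $5,000 increments; reduction = 5 × $50 = $250, leaving $775.
At $138,250 — income exceeds $111,800 by $26,450, which is 6 full-or-partial $5,000 increments; reduction = 6 × $50 = $300, leaving $725.
Lost: $775 − $725 = $50.

$50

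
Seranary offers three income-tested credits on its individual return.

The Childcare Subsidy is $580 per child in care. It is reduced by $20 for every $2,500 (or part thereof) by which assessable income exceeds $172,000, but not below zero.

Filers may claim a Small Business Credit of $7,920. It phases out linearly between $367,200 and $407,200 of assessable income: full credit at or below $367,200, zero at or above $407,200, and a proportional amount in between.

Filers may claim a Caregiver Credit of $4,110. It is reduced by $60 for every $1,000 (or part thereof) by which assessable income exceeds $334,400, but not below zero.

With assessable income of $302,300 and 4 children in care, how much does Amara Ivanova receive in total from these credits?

$13,290

Childcare Subsidy: base = 4 × $580 = $2,320. income exceeds $172,000 by $130,300, which is 53 full-or-partial $2,500 increments; reduction = 53 × $20 = $1,060, leaving $1,260.
Small Business Credit: $302,300 is at or below the $367,200 threshold, so the full $7,920 applies.
Caregiver Credit: $302,300 is at or below the $334,400 threshold, so the full $4,110 applies.
Total: $1,260 + $7,920 + $4,110 = $13,290.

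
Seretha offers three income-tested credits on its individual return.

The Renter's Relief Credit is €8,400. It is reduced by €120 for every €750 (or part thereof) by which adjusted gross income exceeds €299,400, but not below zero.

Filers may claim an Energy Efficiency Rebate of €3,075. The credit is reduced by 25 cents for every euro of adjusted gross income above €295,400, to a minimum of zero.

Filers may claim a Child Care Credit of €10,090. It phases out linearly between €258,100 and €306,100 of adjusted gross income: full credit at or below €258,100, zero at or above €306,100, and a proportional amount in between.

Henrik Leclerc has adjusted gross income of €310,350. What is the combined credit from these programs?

€6,600

Renter's Relief Credit: income exceeds €299,400 by €10,950, which is 15 full-or-partial €750 increments; reduction = 15 × €120 = €1,800, leaving €6,600.
Energy Efficiency Rebate: 25% of the €14,950 excess over €295,400 is €3,737.50 ≥ base, so the credit is €0.
Child Care Credit: €310,350 is at or above €306,100, so the credit is €0.
Total: €6,600 + €0 + €0 = €6,600.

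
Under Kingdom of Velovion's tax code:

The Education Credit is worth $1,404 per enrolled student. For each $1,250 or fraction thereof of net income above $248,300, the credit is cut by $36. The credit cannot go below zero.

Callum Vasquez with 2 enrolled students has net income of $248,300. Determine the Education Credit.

Education Credit: base = 2 × $1,404 = $2,808. $248,300 is at or below the $248,300 threshold, so the full $2,808 applies.

$2,808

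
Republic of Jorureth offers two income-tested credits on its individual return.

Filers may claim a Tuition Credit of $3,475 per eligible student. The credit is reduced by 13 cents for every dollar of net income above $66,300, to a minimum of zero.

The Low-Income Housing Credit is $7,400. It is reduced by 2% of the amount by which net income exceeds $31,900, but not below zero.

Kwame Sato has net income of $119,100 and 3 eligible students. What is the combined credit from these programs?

$9,217

Tuition Credit: base = 3 × $3,475 = $10,425. 13% of the $52,800 excess over $66,300 is $6,864; credit = $10,425 − $6,864 = $3,561.
Low-Income Housing Credit: 2% of the $87,200 excess over $31,900 is $1,744; credit = $7,400 − $1,744 = $5,656.
Total: $3,561 + $5,656 = $9,217.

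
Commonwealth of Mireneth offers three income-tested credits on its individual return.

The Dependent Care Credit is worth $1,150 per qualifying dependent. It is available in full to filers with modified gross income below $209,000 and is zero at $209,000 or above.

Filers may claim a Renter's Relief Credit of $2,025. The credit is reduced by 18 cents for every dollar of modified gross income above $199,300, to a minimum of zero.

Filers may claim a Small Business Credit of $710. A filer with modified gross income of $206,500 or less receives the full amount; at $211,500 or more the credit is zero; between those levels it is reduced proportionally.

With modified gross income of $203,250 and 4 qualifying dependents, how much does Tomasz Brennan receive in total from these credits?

Dependent Care Credit: base = 4 × $1,150 = $4,600. $203,250 is below the $209,000 cutoff, so the full $4,600 applies.
Renter's Relief Credit: 18% of the $3,950 excess over $199,300 is $711; credit = $2,025 − $711 = $1,314.
Small Business Credit: $203,250 is at or below the $206,500 threshold, so the full $710 applies.
Total: $4,600 + $1,314 + $710 = $6,624.

$6,624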